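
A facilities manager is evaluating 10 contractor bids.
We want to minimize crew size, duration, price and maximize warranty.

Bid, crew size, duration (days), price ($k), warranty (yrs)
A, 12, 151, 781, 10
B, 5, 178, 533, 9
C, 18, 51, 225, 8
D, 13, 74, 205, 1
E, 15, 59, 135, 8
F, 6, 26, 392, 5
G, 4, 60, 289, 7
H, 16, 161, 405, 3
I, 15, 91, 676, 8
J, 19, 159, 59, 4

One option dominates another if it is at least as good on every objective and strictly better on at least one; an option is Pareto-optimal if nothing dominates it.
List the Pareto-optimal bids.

A: not dominated (best warranty).
B: not dominated.
C: not dominated.
D: not dominated.
E: not dominated.
F: not dominated (best duration).
G: not dominated (best crew size).
H: dominated by E (crew size 15≤16, duration 59≤161, price 135≤405, warranty 8≥3).
I: dominated by E (crew size 15≤15, duration 59≤91, price 135≤676, warranty 8≥8).
J: not dominated (best price).

A, B, C, D, E, F, G, J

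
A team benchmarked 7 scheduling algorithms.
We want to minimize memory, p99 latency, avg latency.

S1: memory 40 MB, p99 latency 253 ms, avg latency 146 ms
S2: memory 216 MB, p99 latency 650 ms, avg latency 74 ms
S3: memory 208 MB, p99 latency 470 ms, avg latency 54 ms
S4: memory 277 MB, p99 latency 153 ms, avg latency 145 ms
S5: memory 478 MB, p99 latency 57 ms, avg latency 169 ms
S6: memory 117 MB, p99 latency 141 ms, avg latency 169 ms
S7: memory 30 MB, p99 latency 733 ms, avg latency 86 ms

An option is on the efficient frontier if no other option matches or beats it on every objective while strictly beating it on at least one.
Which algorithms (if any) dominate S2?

S3

S3: memory 208≤216, p99 latency 470≤650, avg latency 54≤74 — dominates S2.
Others (S1, S4, S5, S6, S7) are each worse than S2 on at least one objective.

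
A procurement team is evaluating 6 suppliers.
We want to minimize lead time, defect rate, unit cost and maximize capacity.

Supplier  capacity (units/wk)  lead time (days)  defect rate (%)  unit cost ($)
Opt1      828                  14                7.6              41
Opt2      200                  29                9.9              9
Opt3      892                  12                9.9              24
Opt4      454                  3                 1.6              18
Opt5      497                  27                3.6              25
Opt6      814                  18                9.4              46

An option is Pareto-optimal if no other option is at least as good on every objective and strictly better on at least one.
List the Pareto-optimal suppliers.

Opt1: not dominated.
Opt2: not dominated (best unit cost).
Opt3: not dominated (best capacity).
Opt4: not dominated (best lead time).
Opt5: not dominated.
Opt6: dominated by Opt1 (capacity 828≥814, lead time 14≤18, defect rate 7.6≤9.4, unit cost 41≤46).

Opt1, Opt2, Opt3, Opt4, Opt5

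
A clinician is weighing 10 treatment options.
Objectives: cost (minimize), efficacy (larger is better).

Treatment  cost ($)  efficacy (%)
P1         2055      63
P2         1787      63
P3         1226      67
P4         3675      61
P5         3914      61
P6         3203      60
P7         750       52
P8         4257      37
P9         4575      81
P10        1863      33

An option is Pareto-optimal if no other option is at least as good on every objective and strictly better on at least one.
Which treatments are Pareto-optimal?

P3, P7, P9

P1: dominated by P2 (cost 1787≤2055, efficacy 63≥63).
P2: dominated by P3 (cost 1226≤1787, efficacy 67≥63).
P3: not dominated.
P4: dominated by P1 (cost 2055≤3675, efficacy 63≥61).
P5: dominated by P1 (cost 2055≤3914, efficacy 63≥61).
P6: dominated by P1 (cost 2055≤3203, efficacy 63≥60).
P7: not dominated (best cost).
P8: dominated by P1 (cost 2055≤4257, efficacy 63≥37).
P9: not dominated (best efficacy).
P10: dominated by P2 (cost 1787≤1863, efficacy 63≥33).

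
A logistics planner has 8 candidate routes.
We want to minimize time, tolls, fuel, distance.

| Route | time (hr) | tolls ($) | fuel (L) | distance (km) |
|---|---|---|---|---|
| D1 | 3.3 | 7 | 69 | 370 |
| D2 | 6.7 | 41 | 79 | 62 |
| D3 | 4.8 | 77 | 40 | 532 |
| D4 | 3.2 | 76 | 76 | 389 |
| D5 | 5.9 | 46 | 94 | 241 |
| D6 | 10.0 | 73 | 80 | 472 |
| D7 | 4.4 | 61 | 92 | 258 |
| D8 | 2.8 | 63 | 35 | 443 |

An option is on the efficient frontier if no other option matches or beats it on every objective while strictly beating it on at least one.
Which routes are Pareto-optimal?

D1, D2, D4, D5, D7, D8

D1: not dominated (best tolls).
D2: not dominated (best distance).
D3: dominated by D8 (time 2.8≤4.8, tolls 63≤77, fuel 35≤40, distance 443≤532).
D4: not dominated.
D5: not dominated.
D6: dominated by D1 (time 3.3≤10.0, tolls 7≤73, fuel 69≤80, distance 370≤472).
D7: not dominated.
D8: not dominated (best time).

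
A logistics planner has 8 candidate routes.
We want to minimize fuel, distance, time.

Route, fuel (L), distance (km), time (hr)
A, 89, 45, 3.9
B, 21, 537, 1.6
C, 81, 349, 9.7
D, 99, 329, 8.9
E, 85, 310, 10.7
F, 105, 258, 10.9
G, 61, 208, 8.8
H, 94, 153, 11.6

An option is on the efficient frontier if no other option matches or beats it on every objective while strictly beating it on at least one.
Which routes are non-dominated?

A, B, G

A: not dominated (best distance).
B: not dominated (best fuel).
C: dominated by G (fuel 61≤81, distance 208≤349, time 8.8≤9.7).
D: dominated by A (fuel 89≤99, distance 45≤329, time 3.9≤8.9).
E: dominated by G (fuel 61≤85, distance 208≤310, time 8.8≤10.7).
F: dominated by A (fuel 89≤105, distance 45≤258, time 3.9≤10.9).
G: not dominated.
H: dominated by A (fuel 89≤94, distance 45≤153, time 3.9≤11.6).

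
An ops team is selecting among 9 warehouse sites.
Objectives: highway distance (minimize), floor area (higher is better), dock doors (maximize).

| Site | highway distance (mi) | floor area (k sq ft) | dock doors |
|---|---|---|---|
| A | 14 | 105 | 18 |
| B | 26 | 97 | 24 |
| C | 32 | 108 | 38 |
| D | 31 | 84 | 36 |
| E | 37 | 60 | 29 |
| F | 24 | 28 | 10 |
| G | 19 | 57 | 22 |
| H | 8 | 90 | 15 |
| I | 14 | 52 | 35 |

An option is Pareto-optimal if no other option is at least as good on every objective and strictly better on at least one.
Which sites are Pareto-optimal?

A, B, C, D, G, H, I

A: not dominated.
B: not dominated.
C: not dominated (best floor area).
D: not dominated.
E: dominated by C (highway distance 32≤37, floor area 108≥60, dock doors 38≥29).
F: dominated by A (highway distance 14≤24, floor area 105≥28, dock doors 18≥10).
G: not dominated.
H: not dominated (best highway distance).
I: not dominated.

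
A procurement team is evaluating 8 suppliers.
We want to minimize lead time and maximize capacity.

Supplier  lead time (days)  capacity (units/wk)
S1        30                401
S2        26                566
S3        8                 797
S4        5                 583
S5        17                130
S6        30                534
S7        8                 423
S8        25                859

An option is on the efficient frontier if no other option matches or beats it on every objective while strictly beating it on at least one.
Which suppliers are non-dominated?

S1: dominated by S2 (lead time 26≤30, capacity 566≥401).
S2: dominated by S3 (lead time 8≤26, capacity 797≥566).
S3: not dominated.
S4: not dominated (best lead time).
S5: dominated by S3 (lead time 8≤17, capacity 797≥130).
S6: dominated by S2 (lead time 26≤30, capacity 566≥534).
S7: dominated by S3 (lead time 8≤8, capacity 797≥423).
S8: not dominated (best capacity).

S3, S4, S8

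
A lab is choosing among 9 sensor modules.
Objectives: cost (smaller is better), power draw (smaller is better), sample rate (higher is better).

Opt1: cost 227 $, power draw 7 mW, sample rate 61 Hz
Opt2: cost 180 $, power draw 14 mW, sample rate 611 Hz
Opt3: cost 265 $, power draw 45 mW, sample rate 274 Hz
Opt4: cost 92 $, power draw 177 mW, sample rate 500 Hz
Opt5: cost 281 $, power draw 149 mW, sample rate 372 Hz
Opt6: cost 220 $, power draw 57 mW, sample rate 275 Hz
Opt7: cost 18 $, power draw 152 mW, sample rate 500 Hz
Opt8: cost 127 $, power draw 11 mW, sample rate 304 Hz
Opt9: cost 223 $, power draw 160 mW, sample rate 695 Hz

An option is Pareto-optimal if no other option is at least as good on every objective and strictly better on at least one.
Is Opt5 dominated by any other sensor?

Opt2 vs Opt5: cost 180≤281, power draw 14≤149, sample rate 611≥372 — Opt2 is at least as good on every objective and strictly better on at least one, so Opt2 dominates Opt5.

Yes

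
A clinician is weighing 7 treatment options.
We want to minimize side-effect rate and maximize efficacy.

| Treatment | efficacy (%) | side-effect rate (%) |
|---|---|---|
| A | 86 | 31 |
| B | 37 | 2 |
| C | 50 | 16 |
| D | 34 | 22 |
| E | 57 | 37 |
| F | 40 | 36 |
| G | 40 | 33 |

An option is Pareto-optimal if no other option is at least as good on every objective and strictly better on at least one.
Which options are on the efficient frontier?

A: not dominated (best efficacy).
B: not dominated (best side-effect rate).
C: not dominated.
D: dominated by B (efficacy 37≥34, side-effect rate 2≤22).
E: dominated by A (efficacy 86≥57, side-effect rate 31≤37).
F: dominated by A (efficacy 86≥40, side-effect rate 31≤36).
G: dominated by A (efficacy 86≥40, side-effect rate 31≤33).

A, B, C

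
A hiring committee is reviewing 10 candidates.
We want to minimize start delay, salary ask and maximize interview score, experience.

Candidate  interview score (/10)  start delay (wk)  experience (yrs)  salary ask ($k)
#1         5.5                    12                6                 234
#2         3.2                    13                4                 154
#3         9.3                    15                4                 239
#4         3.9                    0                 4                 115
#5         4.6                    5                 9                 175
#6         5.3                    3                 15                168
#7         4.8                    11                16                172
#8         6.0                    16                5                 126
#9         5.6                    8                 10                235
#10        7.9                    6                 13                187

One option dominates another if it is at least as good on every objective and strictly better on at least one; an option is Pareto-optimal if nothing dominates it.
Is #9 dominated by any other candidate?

Yes

#10 vs #9: interview score 7.9≥5.6, start delay 6≤8, experience 13≥10, salary ask 187≤235 — #10 is at least as good on every objective and strictly better on at least one, so #10 dominates #9.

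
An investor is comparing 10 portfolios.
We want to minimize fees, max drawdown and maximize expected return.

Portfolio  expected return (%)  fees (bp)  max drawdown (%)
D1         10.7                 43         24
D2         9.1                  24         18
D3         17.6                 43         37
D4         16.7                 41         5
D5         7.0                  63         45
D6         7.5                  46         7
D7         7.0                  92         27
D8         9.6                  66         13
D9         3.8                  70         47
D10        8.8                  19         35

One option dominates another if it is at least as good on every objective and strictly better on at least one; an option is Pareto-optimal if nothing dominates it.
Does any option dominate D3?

D1: worse on expected return (10.7 vs 17.6).
D2: worse on expected return (9.1 vs 17.6).
D4: worse on expected return (16.7 vs 17.6).
D5: worse on expected return (7.0 vs 17.6).
D6: worse on expected return (7.5 vs 17.6).
D7: worse on expected return (7.0 vs 17.6).
D8: worse on expected return (9.6 vs 17.6).
D9: worse on expected return (3.8 vs 17.6).
D10: worse on expected return (8.8 vs 17.6).
No option is at least as good as D3 on every objective and strictly better on one.

No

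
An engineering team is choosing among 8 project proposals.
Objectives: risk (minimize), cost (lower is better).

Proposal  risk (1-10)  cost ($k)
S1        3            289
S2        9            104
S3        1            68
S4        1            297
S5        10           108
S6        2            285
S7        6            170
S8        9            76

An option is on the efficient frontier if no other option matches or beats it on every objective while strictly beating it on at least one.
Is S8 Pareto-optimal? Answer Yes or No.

S3 vs S8: risk 1≤9, cost 68≤76 — S3 is at least as good on every objective and strictly better on at least one, so S3 dominates S8.

No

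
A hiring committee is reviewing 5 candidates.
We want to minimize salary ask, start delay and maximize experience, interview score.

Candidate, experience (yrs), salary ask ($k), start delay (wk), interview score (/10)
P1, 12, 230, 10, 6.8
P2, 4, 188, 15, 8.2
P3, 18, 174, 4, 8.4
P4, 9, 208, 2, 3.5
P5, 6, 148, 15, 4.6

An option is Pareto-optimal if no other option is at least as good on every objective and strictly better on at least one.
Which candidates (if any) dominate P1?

P3: experience 18≥12, salary ask 174≤230, start delay 4≤10, interview score 8.4≥6.8 — dominates P1.
Others (P2, P4, P5) are each worse than P1 on at least one objective.

P3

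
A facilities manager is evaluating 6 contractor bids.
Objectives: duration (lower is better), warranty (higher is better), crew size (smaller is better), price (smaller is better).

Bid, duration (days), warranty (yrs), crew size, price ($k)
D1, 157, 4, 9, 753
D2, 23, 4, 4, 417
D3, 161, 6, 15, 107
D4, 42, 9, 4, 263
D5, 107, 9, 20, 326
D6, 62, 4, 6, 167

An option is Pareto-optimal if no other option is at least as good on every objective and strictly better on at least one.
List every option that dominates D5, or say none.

D4

D4: duration 42≤107, warranty 9≥9, crew size 4≤20, price 263≤326 — dominates D5.
Others (D1, D2, D3, D6) are each worse than D5 on at least one objective.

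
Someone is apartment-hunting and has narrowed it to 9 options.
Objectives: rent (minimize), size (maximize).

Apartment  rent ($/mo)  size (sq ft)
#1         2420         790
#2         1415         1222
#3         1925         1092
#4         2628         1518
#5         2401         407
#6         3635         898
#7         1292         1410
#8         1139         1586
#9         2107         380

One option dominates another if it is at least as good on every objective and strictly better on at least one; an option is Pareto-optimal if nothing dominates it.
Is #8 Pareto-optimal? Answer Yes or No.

Yes

#1: worse on rent (2420 vs 1139).
#2: worse on rent (1415 vs 1139).
#3: worse on rent (1925 vs 1139).
#4: worse on rent (2628 vs 1139).
#5: worse on rent (2401 vs 1139).
#6: worse on rent (3635 vs 1139).
#7: worse on rent (1292 vs 1139).
#9: worse on rent (2107 vs 1139).
No option is at least as good as #8 on every objective and strictly better on one.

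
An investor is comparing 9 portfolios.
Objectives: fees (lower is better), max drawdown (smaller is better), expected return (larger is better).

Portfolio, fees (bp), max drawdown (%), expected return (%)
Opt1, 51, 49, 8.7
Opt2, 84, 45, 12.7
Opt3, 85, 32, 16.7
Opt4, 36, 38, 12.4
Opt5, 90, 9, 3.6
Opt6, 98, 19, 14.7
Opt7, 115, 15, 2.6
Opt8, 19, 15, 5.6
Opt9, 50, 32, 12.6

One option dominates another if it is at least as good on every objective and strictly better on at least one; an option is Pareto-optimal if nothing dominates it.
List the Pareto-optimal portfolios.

Opt1: dominated by Opt4 (fees 36≤51, max drawdown 38≤49, expected return 12.4≥8.7).
Opt2: not dominated.
Opt3: not dominated (best expected return).
Opt4: not dominated.
Opt5: not dominated (best max drawdown).
Opt6: not dominated.
Opt7: dominated by Opt5 (fees 90≤115, max drawdown 9≤15, expected return 3.6≥2.6).
Opt8: not dominated (best fees).
Opt9: not dominated.

Opt2, Opt3, Opt4, Opt5, Opt6, Opt8, Opt9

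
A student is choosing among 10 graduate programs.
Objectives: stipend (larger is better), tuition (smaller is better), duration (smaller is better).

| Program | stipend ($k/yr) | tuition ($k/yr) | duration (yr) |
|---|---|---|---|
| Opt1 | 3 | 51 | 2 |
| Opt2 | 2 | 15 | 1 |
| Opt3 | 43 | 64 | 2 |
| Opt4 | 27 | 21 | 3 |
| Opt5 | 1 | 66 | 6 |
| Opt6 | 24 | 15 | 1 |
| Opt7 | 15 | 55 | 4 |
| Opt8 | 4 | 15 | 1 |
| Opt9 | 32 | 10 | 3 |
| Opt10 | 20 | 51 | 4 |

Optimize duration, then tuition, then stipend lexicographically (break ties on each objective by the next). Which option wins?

Opt6

First minimize duration: best is 1, kept {Opt2, Opt6, Opt8}.
Then minimize tuition: best is 15, kept {Opt2, Opt6, Opt8}.
Then maximize stipend: best is 24, kept {Opt6}.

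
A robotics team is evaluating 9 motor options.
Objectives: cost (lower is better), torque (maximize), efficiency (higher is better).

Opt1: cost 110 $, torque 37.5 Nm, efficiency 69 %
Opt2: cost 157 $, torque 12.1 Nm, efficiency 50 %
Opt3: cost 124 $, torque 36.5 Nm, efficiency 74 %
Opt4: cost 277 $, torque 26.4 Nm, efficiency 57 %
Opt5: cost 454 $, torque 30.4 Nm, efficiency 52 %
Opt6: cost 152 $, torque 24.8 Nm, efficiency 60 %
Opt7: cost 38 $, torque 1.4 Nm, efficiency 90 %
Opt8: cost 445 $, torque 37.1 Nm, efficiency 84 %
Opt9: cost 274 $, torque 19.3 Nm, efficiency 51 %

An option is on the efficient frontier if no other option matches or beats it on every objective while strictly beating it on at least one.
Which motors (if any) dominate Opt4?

Opt1, Opt3

Opt1: cost 110≤277, torque 37.5≥26.4, efficiency 69≥57 — dominates Opt4.
Opt3: cost 124≤277, torque 36.5≥26.4, efficiency 74≥57 — dominates Opt4.
Others (Opt2, Opt5, Opt6, Opt7, Opt8, Opt9) are each worse than Opt4 on at least one objective.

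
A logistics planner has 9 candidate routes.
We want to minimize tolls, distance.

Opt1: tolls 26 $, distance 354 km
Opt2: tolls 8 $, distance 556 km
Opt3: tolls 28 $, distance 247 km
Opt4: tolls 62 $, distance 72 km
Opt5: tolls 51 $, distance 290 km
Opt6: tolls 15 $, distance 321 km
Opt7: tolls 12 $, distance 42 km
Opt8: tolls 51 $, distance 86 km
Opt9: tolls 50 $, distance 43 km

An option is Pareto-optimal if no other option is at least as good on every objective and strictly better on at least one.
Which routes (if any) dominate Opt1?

Opt6, Opt7

Opt6: tolls 15≤26, distance 321≤354 — dominates Opt1.
Opt7: tolls 12≤26, distance 42≤354 — dominates Opt1.
Others (Opt2, Opt3, Opt4, Opt5, Opt8, Opt9) are each worse than Opt1 on at least one objective.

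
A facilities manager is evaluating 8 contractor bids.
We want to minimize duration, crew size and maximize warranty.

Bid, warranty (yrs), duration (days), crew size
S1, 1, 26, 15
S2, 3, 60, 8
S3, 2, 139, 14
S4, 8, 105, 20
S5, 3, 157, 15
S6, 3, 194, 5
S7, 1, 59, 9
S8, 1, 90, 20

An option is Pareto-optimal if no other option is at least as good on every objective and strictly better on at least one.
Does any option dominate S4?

No

S1: worse on warranty (1 vs 8).
S2: worse on warranty (3 vs 8).
S3: worse on warranty (2 vs 8).
S5: worse on warranty (3 vs 8).
S6: worse on warranty (3 vs 8).
S7: worse on warranty (1 vs 8).
S8: worse on warranty (1 vs 8).
No option is at least as good as S4 on every objective and strictly better on one.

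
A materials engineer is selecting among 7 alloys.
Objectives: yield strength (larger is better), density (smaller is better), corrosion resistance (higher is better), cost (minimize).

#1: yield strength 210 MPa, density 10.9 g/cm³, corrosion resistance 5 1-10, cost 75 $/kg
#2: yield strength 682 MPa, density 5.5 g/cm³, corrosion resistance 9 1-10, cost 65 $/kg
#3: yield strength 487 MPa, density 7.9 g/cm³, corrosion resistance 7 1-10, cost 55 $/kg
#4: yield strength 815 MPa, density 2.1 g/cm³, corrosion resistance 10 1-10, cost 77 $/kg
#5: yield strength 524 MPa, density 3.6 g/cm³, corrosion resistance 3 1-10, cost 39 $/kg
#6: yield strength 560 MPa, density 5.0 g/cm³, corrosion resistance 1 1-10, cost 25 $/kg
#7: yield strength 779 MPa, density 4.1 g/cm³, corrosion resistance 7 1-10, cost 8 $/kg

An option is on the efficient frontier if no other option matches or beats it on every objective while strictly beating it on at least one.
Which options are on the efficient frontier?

#2, #4, #5, #7

#1: dominated by #2 (yield strength 682≥210, density 5.5≤10.9, corrosion resistance 9≥5, cost 65≤75).
#2: not dominated.
#3: dominated by #7 (yield strength 779≥487, density 4.1≤7.9, corrosion resistance 7≥7, cost 8≤55).
#4: not dominated (best yield strength).
#5: not dominated.
#6: dominated by #7 (yield strength 779≥560, density 4.1≤5.0, corrosion resistance 7≥1, cost 8≤25).
#7: not dominated (best cost).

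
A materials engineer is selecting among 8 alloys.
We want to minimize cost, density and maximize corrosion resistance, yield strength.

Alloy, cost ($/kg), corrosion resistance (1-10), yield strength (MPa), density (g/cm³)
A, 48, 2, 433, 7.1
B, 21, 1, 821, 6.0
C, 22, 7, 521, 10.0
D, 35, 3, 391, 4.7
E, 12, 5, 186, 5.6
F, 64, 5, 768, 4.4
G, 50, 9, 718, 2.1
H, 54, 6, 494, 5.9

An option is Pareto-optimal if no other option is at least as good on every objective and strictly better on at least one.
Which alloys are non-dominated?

A: not dominated.
B: not dominated (best yield strength).
C: not dominated.
D: not dominated.
E: not dominated (best cost).
F: not dominated.
G: not dominated (best corrosion resistance).
H: dominated by G (cost 50≤54, corrosion resistance 9≥6, yield strength 718≥494, density 2.1≤5.9).

A, B, C, D, E, F, G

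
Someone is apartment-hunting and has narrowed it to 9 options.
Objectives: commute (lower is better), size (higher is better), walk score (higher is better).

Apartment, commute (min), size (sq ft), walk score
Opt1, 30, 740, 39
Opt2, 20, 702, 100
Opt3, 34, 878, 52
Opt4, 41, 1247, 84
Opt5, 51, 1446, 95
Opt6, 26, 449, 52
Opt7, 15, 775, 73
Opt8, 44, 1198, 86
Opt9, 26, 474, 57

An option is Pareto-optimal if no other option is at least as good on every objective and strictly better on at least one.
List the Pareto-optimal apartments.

Opt2, Opt3, Opt4, Opt5, Opt7, Opt8

Opt1: dominated by Opt7 (commute 15≤30, size 775≥740, walk score 73≥39).
Opt2: not dominated (best walk score).
Opt3: not dominated.
Opt4: not dominated.
Opt5: not dominated (best size).
Opt6: dominated by Opt2 (commute 20≤26, size 702≥449, walk score 100≥52).
Opt7: not dominated (best commute).
Opt8: not dominated.
Opt9: dominated by Opt2 (commute 20≤26, size 702≥474, walk score 100≥57).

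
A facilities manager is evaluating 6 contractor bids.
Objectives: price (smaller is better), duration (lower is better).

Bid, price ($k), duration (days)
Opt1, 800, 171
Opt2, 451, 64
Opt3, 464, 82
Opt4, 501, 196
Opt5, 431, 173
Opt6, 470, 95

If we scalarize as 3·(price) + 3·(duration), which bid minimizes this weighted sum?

Opt1: 3·800 + 3·171 = 2913
Opt2: 3·451 + 3·64 = 1545
Opt3: 3·464 + 3·82 = 1638
Opt4: 3·501 + 3·196 = 2091
Opt5: 3·431 + 3·173 = 1812
Opt6: 3·470 + 3·95 = 1695
Lowest: Opt2 at 1545.

Opt2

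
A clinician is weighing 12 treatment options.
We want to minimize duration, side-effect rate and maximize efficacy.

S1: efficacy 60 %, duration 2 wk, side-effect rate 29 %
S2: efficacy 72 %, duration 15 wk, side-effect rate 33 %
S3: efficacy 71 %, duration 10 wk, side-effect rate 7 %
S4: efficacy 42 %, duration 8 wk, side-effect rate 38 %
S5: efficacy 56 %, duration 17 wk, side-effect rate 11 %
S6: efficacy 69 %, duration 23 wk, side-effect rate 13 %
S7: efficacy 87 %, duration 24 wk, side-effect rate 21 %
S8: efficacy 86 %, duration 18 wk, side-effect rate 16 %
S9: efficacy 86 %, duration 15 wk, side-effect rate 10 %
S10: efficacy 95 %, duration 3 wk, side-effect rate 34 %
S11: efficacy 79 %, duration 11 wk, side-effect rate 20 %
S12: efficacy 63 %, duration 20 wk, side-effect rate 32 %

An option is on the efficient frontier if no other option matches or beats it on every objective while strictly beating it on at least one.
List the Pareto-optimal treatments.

S1: not dominated (best duration).
S2: dominated by S9 (efficacy 86≥72, duration 15≤15, side-effect rate 10≤33).
S3: not dominated (best side-effect rate).
S4: dominated by S1 (efficacy 60≥42, duration 2≤8, side-effect rate 29≤38).
S5: dominated by S3 (efficacy 71≥56, duration 10≤17, side-effect rate 7≤11).
S6: dominated by S3 (efficacy 71≥69, duration 10≤23, side-effect rate 7≤13).
S7: not dominated.
S8: dominated by S9 (efficacy 86≥86, duration 15≤18, side-effect rate 10≤16).
S9: not dominated.
S10: not dominated (best efficacy).
S11: not dominated.
S12: dominated by S3 (efficacy 71≥63, duration 10≤20, side-effect rate 7≤32).

S1, S3, S7, S9, S10, S11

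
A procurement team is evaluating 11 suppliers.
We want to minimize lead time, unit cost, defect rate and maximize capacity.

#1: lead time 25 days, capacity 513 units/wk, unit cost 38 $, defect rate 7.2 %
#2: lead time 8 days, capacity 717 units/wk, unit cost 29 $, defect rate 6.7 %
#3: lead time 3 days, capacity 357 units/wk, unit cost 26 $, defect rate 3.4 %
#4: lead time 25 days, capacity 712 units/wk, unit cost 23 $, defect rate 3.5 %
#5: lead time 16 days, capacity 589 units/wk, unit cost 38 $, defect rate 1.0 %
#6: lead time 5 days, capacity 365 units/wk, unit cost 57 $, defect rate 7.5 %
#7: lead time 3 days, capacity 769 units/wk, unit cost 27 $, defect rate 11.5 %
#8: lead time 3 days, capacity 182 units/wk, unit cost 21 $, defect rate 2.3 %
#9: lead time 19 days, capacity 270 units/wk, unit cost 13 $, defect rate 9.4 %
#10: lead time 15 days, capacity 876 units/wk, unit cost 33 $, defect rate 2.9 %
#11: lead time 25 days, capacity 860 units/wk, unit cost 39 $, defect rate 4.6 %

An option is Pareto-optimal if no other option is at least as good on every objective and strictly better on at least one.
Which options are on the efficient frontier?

#1: dominated by #2 (lead time 8≤25, capacity 717≥513, unit cost 29≤38, defect rate 6.7≤7.2).
#2: not dominated.
#3: not dominated.
#4: not dominated.
#5: not dominated (best defect rate).
#6: not dominated.
#7: not dominated.
#8: not dominated.
#9: not dominated (best unit cost).
#10: not dominated (best capacity).
#11: dominated by #10 (lead time 15≤25, capacity 876≥860, unit cost 33≤39, defect rate 2.9≤4.6).

#2, #3, #4, #5, #6, #7, #8, #9, #10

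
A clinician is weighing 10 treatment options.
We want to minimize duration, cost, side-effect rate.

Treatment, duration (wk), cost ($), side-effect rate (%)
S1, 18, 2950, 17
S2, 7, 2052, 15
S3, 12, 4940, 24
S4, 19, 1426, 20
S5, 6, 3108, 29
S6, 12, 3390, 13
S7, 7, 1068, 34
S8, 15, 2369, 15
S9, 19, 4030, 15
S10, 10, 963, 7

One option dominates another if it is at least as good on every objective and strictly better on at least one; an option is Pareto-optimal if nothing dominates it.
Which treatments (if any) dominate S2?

none

S1: worse on duration (18 vs 7).
S3: worse on duration (12 vs 7).
S4: worse on duration (19 vs 7).
S5: worse on cost (3108 vs 2052).
S6: worse on duration (12 vs 7).
S7: worse on side-effect rate (34 vs 15).
S8: worse on duration (15 vs 7).
S9: worse on duration (19 vs 7).
S10: worse on duration (10 vs 7).
No option dominates S2.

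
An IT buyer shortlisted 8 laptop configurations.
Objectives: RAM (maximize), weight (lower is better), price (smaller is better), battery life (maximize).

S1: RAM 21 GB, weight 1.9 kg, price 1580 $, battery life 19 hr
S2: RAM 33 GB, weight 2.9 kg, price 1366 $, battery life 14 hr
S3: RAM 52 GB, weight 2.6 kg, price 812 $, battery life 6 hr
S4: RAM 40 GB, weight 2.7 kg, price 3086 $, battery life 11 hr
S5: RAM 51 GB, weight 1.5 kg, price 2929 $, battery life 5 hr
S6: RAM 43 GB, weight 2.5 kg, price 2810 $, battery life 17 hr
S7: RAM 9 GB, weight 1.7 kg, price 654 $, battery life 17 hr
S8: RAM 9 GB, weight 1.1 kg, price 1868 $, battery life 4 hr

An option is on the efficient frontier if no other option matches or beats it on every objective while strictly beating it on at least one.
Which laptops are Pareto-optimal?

S1, S2, S3, S5, S6, S7, S8

S1: not dominated (best battery life).
S2: not dominated.
S3: not dominated (best RAM).
S4: dominated by S6 (RAM 43≥40, weight 2.5≤2.7, price 2810≤3086, battery life 17≥11).
S5: not dominated.
S6: not dominated.
S7: not dominated (best price).
S8: not dominated (best weight).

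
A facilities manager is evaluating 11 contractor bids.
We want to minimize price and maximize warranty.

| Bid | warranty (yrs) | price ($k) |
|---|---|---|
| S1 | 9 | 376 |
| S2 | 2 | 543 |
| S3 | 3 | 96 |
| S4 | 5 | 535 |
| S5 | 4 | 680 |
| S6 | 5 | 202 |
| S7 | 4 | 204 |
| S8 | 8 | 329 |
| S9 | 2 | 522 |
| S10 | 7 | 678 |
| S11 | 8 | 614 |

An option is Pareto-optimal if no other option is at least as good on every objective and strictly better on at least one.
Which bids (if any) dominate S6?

S1: worse on price (376 vs 202).
S2: worse on warranty (2 vs 5).
S3: worse on warranty (3 vs 5).
S4: worse on price (535 vs 202).
S5: worse on warranty (4 vs 5).
S7: worse on warranty (4 vs 5).
S8: worse on price (329 vs 202).
S9: worse on warranty (2 vs 5).
S10: worse on price (678 vs 202).
S11: worse on price (614 vs 202).
No option dominates S6.

none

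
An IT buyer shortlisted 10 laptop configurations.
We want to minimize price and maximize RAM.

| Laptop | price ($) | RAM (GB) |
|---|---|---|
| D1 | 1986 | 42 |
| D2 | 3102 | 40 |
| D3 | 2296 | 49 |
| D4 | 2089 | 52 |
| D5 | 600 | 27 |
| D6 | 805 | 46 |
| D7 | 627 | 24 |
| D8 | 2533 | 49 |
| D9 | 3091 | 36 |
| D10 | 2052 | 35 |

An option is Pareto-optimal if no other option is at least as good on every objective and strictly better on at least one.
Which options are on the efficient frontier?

D4, D5, D6

D1: dominated by D6 (price 805≤1986, RAM 46≥42).
D2: dominated by D1 (price 1986≤3102, RAM 42≥40).
D3: dominated by D4 (price 2089≤2296, RAM 52≥49).
D4: not dominated (best RAM).
D5: not dominated (best price).
D6: not dominated.
D7: dominated by D5 (price 600≤627, RAM 27≥24).
D8: dominated by D3 (price 2296≤2533, RAM 49≥49).
D9: dominated by D1 (price 1986≤3091, RAM 42≥36).
D10: dominated by D1 (price 1986≤2052, RAM 42≥35).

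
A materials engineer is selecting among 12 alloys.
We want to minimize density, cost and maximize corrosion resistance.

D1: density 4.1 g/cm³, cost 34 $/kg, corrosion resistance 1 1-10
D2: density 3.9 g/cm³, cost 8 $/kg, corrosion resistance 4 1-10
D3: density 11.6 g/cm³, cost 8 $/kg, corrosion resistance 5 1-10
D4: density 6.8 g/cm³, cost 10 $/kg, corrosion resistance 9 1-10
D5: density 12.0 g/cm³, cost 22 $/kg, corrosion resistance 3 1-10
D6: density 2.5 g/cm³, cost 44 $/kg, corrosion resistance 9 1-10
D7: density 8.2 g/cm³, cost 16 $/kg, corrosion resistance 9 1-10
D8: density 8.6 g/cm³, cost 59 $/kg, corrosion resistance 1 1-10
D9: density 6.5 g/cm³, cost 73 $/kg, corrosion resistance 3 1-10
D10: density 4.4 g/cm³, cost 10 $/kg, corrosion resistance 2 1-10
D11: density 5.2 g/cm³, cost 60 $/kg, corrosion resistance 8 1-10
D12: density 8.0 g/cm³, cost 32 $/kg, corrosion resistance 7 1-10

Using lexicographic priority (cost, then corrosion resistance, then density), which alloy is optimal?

First minimize cost: best is 8, kept {D2, D3}.
Then maximize corrosion resistance: best is 5, kept {D3}.

D3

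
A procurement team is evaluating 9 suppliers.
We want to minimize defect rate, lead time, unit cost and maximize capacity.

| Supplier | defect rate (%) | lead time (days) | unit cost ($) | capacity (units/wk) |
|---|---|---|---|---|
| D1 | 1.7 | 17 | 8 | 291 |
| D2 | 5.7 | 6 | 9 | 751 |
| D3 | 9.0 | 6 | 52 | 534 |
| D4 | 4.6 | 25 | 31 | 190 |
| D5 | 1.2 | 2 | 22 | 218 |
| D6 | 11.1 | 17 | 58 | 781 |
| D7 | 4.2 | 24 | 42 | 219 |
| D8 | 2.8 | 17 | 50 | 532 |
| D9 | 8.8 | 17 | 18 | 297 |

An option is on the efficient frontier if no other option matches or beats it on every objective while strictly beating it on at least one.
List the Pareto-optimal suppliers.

D1, D2, D5, D6, D8

D1: not dominated (best unit cost).
D2: not dominated.
D3: dominated by D2 (defect rate 5.7≤9.0, lead time 6≤6, unit cost 9≤52, capacity 751≥534).
D4: dominated by D1 (defect rate 1.7≤4.6, lead time 17≤25, unit cost 8≤31, capacity 291≥190).
D5: not dominated (best defect rate).
D6: not dominated (best capacity).
D7: dominated by D1 (defect rate 1.7≤4.2, lead time 17≤24, unit cost 8≤42, capacity 291≥219).
D8: not dominated.
D9: dominated by D2 (defect rate 5.7≤8.8, lead time 6≤17, unit cost 9≤18, capacity 751≥297).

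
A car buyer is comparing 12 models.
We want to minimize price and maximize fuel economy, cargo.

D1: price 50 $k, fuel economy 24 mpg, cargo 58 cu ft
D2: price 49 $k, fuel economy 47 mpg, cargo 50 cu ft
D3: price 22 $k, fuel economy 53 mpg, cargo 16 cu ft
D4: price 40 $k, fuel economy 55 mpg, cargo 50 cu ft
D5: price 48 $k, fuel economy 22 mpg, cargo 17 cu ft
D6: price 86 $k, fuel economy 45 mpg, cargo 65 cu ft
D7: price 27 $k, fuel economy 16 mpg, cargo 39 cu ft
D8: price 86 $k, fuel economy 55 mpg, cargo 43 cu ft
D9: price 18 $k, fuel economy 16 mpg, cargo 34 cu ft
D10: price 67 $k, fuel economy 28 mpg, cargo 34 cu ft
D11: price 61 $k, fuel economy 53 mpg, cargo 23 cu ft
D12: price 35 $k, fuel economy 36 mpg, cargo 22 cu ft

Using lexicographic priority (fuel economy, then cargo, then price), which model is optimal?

First maximize fuel economy: best is 55, kept {D4, D8}.
Then maximize cargo: best is 50, kept {D4}.

D4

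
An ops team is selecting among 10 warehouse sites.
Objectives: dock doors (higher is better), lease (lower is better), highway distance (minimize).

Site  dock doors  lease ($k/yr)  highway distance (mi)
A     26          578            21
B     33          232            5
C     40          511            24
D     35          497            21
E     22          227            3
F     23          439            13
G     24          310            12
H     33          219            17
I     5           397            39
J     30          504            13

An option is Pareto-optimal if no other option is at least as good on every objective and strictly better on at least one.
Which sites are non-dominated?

B, C, D, E, H

A: dominated by B (dock doors 33≥26, lease 232≤578, highway distance 5≤21).
B: not dominated.
C: not dominated (best dock doors).
D: not dominated.
E: not dominated (best highway distance).
F: dominated by B (dock doors 33≥23, lease 232≤439, highway distance 5≤13).
G: dominated by B (dock doors 33≥24, lease 232≤310, highway distance 5≤12).
H: not dominated (best lease).
I: dominated by B (dock doors 33≥5, lease 232≤397, highway distance 5≤39).
J: dominated by B (dock doors 33≥30, lease 232≤504, highway distance 5≤13).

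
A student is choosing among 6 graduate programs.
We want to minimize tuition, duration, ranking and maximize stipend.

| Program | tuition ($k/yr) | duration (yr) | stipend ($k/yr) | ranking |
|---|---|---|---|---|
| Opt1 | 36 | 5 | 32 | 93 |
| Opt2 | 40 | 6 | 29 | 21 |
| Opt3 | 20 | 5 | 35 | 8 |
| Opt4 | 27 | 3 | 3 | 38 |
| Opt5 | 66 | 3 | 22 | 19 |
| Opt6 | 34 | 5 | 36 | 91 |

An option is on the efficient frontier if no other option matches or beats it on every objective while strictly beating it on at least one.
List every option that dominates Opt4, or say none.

none

Opt1: worse on tuition (36 vs 27).
Opt2: worse on tuition (40 vs 27).
Opt3: worse on duration (5 vs 3).
Opt5: worse on tuition (66 vs 27).
Opt6: worse on tuition (34 vs 27).
No option dominates Opt4.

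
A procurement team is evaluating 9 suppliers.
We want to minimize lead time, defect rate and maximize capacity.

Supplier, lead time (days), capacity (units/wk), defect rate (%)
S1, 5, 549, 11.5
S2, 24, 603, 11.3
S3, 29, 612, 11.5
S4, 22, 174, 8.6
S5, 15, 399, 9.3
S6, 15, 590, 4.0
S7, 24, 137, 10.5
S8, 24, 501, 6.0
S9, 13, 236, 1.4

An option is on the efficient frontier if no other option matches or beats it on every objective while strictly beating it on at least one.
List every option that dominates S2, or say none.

none

S1: worse on capacity (549 vs 603).
S3: worse on lead time (29 vs 24).
S4: worse on capacity (174 vs 603).
S5: worse on capacity (399 vs 603).
S6: worse on capacity (590 vs 603).
S7: worse on capacity (137 vs 603).
S8: worse on capacity (501 vs 603).
S9: worse on capacity (236 vs 603).
No option dominates S2.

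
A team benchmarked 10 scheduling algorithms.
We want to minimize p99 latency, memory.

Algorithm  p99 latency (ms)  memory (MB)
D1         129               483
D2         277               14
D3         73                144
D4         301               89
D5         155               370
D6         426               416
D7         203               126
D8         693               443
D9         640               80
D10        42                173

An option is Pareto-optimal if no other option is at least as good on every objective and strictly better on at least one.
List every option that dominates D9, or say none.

D2: p99 latency 277≤640, memory 14≤80 — dominates D9.
Others (D1, D3, D4, D5, D6, D7, D8, D10) are each worse than D9 on at least one objective.

D2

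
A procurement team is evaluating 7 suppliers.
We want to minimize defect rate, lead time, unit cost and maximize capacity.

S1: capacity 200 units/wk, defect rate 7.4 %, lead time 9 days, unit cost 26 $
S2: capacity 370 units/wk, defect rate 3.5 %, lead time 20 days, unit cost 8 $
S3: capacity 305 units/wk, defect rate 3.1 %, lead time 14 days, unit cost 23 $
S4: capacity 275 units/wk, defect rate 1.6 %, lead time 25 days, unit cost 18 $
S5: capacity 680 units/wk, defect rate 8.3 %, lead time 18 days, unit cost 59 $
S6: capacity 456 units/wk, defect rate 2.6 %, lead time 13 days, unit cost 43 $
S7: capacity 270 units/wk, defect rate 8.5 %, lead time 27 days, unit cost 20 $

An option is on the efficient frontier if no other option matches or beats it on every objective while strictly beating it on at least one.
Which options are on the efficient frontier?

S1, S2, S3, S4, S5, S6

S1: not dominated (best lead time).
S2: not dominated (best unit cost).
S3: not dominated.
S4: not dominated (best defect rate).
S5: not dominated (best capacity).
S6: not dominated.
S7: dominated by S2 (capacity 370≥270, defect rate 3.5≤8.5, lead time 20≤27, unit cost 8≤20).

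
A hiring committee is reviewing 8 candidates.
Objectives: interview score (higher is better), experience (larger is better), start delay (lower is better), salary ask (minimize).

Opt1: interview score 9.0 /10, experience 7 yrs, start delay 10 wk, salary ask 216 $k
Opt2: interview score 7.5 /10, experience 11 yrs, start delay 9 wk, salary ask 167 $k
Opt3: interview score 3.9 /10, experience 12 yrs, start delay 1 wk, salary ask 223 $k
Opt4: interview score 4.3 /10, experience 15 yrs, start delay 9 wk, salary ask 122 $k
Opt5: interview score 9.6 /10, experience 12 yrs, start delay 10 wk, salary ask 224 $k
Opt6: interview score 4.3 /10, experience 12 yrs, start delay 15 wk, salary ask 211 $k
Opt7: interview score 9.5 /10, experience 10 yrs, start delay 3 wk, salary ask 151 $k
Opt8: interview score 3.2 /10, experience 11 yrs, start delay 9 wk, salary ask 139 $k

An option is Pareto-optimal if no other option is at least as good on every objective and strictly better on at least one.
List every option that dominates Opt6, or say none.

Opt4: interview score 4.3≥4.3, experience 15≥12, start delay 9≤15, salary ask 122≤211 — dominates Opt6.
Others (Opt1, Opt2, Opt3, Opt5, Opt7, Opt8) are each worse than Opt6 on at least one objective.

Opt4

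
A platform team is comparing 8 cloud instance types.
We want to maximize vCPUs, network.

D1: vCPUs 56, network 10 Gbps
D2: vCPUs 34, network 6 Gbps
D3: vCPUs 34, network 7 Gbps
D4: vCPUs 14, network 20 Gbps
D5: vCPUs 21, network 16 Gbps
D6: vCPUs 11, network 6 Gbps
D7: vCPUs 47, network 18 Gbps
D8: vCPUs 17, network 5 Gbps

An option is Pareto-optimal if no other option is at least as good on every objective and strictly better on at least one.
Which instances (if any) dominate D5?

D7: vCPUs 47≥21, network 18≥16 — dominates D5.
Others (D1, D2, D3, D4, D6, D8) are each worse than D5 on at least one objective.

D7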